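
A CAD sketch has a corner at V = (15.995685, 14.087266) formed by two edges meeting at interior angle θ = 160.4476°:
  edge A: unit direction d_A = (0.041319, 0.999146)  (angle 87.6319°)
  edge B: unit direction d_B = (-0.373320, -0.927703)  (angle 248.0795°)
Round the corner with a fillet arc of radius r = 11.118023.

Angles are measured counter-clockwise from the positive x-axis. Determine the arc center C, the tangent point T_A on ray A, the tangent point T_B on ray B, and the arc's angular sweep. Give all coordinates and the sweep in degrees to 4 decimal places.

bisector direction at 167.8557° = (-0.977621,0.210375)
center distance |VC| = r/sin(θ/2) = 11.118023/sin(80.2238°) = 11.281852
C = V + |VC|·bis = (4.9663,16.4607)
T_A = V + ((C−V)·d_A)·d_A = V + 1.9157·d_A = (16.0748,16.0013)
T_B = V + ((C−V)·d_B)·d_B = V + 1.9157·d_B = (15.2805,12.3101)
sweep = 180° − θ = 19.5524°

center=(4.9663,16.4607) T_A=(16.0748,16.0013) T_B=(15.2805,12.3101) sweep=19.5524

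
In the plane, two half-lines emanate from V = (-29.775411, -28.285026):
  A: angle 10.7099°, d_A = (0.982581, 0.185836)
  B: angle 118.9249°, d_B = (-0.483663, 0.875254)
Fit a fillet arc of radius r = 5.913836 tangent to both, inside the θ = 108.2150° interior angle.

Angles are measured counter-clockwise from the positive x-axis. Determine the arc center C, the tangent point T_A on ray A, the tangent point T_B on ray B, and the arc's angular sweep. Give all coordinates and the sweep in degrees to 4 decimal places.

bisector direction at 64.8174° = (0.425504,0.904956)
center distance |VC| = r/sin(θ/2) = 5.913836/sin(54.1075°) = 7.299965
C = V + |VC|·bis = (-26.6692,-21.6789)
T_A = V + ((C−V)·d_A)·d_A = V + 4.2797·d_A = (-25.5702,-27.4897)
T_B = V + ((C−V)·d_B)·d_B = V + 4.2797·d_B = (-31.8454,-24.5392)
sweep = 180° − θ = 71.7850°

center=(-26.6692,-21.6789) T_A=(-25.5702,-27.4897) T_B=(-31.8454,-24.5392) sweep=71.7850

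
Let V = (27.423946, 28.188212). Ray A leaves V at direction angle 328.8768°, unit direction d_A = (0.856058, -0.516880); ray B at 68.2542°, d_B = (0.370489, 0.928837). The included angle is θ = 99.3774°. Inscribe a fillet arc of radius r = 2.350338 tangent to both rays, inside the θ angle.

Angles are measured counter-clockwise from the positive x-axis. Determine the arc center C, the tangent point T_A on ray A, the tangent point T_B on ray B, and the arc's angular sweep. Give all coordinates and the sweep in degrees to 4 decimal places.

bisector direction at 18.5655° = (0.947960,0.318389)
center distance |VC| = r/sin(θ/2) = 2.350338/sin(49.6887°) = 3.082246
C = V + |VC|·bis = (30.3458,29.1696)
T_A = V + ((C−V)·d_A)·d_A = V + 1.9940·d_A = (29.1309,27.1575)
T_B = V + ((C−V)·d_B)·d_B = V + 1.9940·d_B = (28.1627,30.0403)
sweep = 180° − θ = 80.6226°

center=(30.3458,29.1696) T_A=(29.1309,27.1575) T_B=(28.1627,30.0403) sweep=80.6226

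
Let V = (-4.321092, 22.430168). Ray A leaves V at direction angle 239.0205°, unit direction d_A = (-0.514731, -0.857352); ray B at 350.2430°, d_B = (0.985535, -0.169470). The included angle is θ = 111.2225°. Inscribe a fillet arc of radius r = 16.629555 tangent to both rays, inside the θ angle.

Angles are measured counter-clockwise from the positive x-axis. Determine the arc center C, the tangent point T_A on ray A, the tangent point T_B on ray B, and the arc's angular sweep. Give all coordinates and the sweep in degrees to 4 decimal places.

center=(4.0778,4.1123) T_A=(-10.1796,12.6721) T_B=(6.8960,20.5013) sweep=68.7775

bisector direction at 294.6318° = (0.416785,-0.909005)
center distance |VC| = r/sin(θ/2) = 16.629555/sin(55.6112°) = 20.151555
C = V + |VC|·bis = (4.0778,4.1123)
T_A = V + ((C−V)·d_A)·d_A = V + 11.3817·d_A = (-10.1796,12.6721)
T_B = V + ((C−V)·d_B)·d_B = V + 11.3817·d_B = (6.8960,20.5013)
sweep = 180° − θ = 68.7775°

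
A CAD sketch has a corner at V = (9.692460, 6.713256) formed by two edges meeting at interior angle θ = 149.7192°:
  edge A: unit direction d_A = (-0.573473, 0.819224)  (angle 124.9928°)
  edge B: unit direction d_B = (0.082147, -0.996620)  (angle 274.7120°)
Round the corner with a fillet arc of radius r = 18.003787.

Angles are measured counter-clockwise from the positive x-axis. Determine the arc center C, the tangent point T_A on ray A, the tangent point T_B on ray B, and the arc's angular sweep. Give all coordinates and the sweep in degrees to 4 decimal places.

center=(-7.8503,0.3793) T_A=(6.8988,10.7040) T_B=(10.0926,1.8583) sweep=30.2808

bisector direction at 199.8524° = (-0.940571,-0.339598)
center distance |VC| = r/sin(θ/2) = 18.003787/sin(74.8596°) = 18.651194
C = V + |VC|·bis = (-7.8503,0.3793)
T_A = V + ((C−V)·d_A)·d_A = V + 4.8714·d_A = (6.8988,10.7040)
T_B = V + ((C−V)·d_B)·d_B = V + 4.8714·d_B = (10.0926,1.8583)
sweep = 180° − θ = 30.2808°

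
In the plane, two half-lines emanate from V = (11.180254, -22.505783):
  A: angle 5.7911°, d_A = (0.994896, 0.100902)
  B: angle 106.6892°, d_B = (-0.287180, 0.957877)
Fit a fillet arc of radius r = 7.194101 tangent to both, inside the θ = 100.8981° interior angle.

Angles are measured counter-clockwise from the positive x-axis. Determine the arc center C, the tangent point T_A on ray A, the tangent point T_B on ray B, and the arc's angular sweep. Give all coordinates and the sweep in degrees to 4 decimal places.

center=(16.3651,-14.7489) T_A=(17.0910,-21.9063) T_B=(9.4741,-16.8149) sweep=79.1019

bisector direction at 56.2401° = (0.555713,0.831374)
center distance |VC| = r/sin(θ/2) = 7.194101/sin(50.4490°) = 9.330161
C = V + |VC|·bis = (16.3651,-14.7489)
T_A = V + ((C−V)·d_A)·d_A = V + 5.9411·d_A = (17.0910,-21.9063)
T_B = V + ((C−V)·d_B)·d_B = V + 5.9411·d_B = (9.4741,-16.8149)
sweep = 180° − θ = 79.1019°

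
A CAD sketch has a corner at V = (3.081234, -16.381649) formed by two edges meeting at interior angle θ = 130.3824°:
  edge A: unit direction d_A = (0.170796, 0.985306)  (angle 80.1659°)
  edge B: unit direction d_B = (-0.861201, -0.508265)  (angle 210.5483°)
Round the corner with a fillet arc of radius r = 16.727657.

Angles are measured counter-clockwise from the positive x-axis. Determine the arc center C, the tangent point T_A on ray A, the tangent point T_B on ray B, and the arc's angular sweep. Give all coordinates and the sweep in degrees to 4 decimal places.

bisector direction at 145.3571° = (-0.822711,0.568460)
center distance |VC| = r/sin(θ/2) = 16.727657/sin(65.1912°) = 18.428354
C = V + |VC|·bis = (-12.0800,-5.9059)
T_A = V + ((C−V)·d_A)·d_A = V + 7.7324·d_A = (4.4019,-8.7629)
T_B = V + ((C−V)·d_B)·d_B = V + 7.7324·d_B = (-3.5779,-20.3117)
sweep = 180° − θ = 49.6176°

center=(-12.0800,-5.9059) T_A=(4.4019,-8.7629) T_B=(-3.5779,-20.3117) sweep=49.6176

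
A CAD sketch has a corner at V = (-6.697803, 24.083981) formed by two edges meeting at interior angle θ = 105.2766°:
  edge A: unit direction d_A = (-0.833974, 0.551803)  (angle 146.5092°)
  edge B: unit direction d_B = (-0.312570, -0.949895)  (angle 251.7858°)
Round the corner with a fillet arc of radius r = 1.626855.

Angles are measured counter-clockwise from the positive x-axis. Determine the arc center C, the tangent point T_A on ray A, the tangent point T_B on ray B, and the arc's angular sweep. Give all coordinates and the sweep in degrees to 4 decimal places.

center=(-8.6314,23.4126) T_A=(-7.7337,24.7694) T_B=(-7.0860,22.9041) sweep=74.7234

bisector direction at 199.1475° = (-0.944677,-0.328001)
center distance |VC| = r/sin(θ/2) = 1.626855/sin(52.6383°) = 2.046821
C = V + |VC|·bis = (-8.6314,23.4126)
T_A = V + ((C−V)·d_A)·d_A = V + 1.2421·d_A = (-7.7337,24.7694)
T_B = V + ((C−V)·d_B)·d_B = V + 1.2421·d_B = (-7.0860,22.9041)
sweep = 180° − θ = 74.7234°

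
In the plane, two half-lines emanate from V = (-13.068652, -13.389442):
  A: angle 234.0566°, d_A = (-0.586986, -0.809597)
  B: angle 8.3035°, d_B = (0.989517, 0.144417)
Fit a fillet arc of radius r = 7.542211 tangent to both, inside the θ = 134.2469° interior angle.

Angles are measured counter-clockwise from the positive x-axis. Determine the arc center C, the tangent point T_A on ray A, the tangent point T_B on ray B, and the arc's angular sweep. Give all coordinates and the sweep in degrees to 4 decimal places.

center=(-8.8305,-20.3930) T_A=(-14.9366,-15.9658) T_B=(-9.9197,-12.9299) sweep=45.7531

bisector direction at 301.1800° = (0.517729,-0.855545)
center distance |VC| = r/sin(θ/2) = 7.542211/sin(67.1235°) = 8.186091
C = V + |VC|·bis = (-8.8305,-20.3930)
T_A = V + ((C−V)·d_A)·d_A = V + 3.1823·d_A = (-14.9366,-15.9658)
T_B = V + ((C−V)·d_B)·d_B = V + 3.1823·d_B = (-9.9197,-12.9299)
sweep = 180° − θ = 45.7531°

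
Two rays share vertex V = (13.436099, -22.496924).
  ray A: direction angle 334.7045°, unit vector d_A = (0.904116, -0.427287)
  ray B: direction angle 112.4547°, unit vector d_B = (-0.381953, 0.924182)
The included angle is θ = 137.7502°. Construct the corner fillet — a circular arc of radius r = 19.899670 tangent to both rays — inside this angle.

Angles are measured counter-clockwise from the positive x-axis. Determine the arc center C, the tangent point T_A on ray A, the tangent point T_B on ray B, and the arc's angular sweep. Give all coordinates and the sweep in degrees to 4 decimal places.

bisector direction at 43.5796° = (0.724417,0.689362)
center distance |VC| = r/sin(θ/2) = 19.899670/sin(68.8751°) = 21.333334
C = V + |VC|·bis = (28.8903,-7.7905)
T_A = V + ((C−V)·d_A)·d_A = V + 7.6886·d_A = (20.3875,-25.7822)
T_B = V + ((C−V)·d_B)·d_B = V + 7.6886·d_B = (10.4994,-15.3913)
sweep = 180° − θ = 42.2498°

center=(28.8903,-7.7905) T_A=(20.3875,-25.7822) T_B=(10.4994,-15.3913) sweep=42.2498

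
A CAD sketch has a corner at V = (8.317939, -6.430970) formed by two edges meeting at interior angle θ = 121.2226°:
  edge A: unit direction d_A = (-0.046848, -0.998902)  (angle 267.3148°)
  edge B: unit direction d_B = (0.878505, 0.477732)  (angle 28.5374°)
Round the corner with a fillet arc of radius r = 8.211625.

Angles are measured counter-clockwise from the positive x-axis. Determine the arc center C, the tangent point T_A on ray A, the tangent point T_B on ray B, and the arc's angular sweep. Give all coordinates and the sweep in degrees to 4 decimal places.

bisector direction at 327.9261° = (0.847364,-0.531013)
center distance |VC| = r/sin(θ/2) = 8.211625/sin(60.6113°) = 9.424452
C = V + |VC|·bis = (16.3039,-11.4355)
T_A = V + ((C−V)·d_A)·d_A = V + 4.6249·d_A = (8.1013,-11.0508)
T_B = V + ((C−V)·d_B)·d_B = V + 4.6249·d_B = (12.3809,-4.2215)
sweep = 180° − θ = 58.7774°

center=(16.3039,-11.4355) T_A=(8.1013,-11.0508) T_B=(12.3809,-4.2215) sweep=58.7774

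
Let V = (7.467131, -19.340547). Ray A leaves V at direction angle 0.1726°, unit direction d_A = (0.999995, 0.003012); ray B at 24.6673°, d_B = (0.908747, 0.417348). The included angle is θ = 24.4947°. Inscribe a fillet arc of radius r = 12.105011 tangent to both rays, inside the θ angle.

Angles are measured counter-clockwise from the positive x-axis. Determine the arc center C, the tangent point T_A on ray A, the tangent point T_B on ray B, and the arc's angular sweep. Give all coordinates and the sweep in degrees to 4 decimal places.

bisector direction at 12.4200° = (0.976597,0.215075)
center distance |VC| = r/sin(θ/2) = 12.105011/sin(12.2474°) = 57.063451
C = V + |VC|·bis = (63.1952,-7.0676)
T_A = V + ((C−V)·d_A)·d_A = V + 55.7647·d_A = (63.2316,-19.1726)
T_B = V + ((C−V)·d_B)·d_B = V + 55.7647·d_B = (58.1431,3.9328)
sweep = 180° − θ = 155.5053°

center=(63.1952,-7.0676) T_A=(63.2316,-19.1726) T_B=(58.1431,3.9328) sweep=155.5053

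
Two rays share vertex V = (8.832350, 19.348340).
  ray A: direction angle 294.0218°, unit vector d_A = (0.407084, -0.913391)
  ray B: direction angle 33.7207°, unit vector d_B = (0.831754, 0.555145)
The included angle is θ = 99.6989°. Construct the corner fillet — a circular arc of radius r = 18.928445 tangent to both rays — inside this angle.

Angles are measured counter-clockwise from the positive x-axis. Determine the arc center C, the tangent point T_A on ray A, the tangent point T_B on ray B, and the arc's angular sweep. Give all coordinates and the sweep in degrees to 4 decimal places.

center=(32.6217,12.4690) T_A=(15.3326,4.7635) T_B=(22.1136,28.2128) sweep=80.3011

bisector direction at 343.8712° = (0.960640,-0.277797)
center distance |VC| = r/sin(θ/2) = 18.928445/sin(49.8494°) = 24.764016
C = V + |VC|·bis = (32.6217,12.4690)
T_A = V + ((C−V)·d_A)·d_A = V + 15.9678·d_A = (15.3326,4.7635)
T_B = V + ((C−V)·d_B)·d_B = V + 15.9678·d_B = (22.1136,28.2128)
sweep = 180° − θ = 80.3011°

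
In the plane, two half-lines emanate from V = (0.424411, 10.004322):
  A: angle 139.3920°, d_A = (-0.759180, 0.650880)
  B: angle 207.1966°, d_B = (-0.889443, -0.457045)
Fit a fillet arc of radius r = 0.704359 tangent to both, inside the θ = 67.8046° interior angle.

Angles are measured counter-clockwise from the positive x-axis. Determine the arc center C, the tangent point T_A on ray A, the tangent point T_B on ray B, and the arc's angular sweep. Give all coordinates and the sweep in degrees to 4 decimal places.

bisector direction at 173.2943° = (-0.993159,0.116770)
center distance |VC| = r/sin(θ/2) = 0.704359/sin(33.9023°) = 1.262794
C = V + |VC|·bis = (-0.8297,10.1518)
T_A = V + ((C−V)·d_A)·d_A = V + 1.0481·d_A = (-0.3713,10.6865)
T_B = V + ((C−V)·d_B)·d_B = V + 1.0481·d_B = (-0.5078,9.5253)
sweep = 180° − θ = 112.1954°

center=(-0.8297,10.1518) T_A=(-0.3713,10.6865) T_B=(-0.5078,9.5253) sweep=112.1954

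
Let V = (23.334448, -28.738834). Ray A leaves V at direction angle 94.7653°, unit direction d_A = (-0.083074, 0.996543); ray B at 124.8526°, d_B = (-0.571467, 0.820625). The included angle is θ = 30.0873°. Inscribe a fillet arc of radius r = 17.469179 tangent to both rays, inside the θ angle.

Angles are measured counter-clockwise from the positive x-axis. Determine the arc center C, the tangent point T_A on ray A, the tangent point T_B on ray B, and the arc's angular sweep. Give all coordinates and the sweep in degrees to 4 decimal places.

bisector direction at 109.8089° = (-0.338885,0.940828)
center distance |VC| = r/sin(θ/2) = 17.469179/sin(15.0436°) = 67.304384
C = V + |VC|·bis = (0.5260,34.5830)
T_A = V + ((C−V)·d_A)·d_A = V + 64.9978·d_A = (17.9348,36.0342)
T_B = V + ((C−V)·d_B)·d_B = V + 64.9978·d_B = (-13.8096,24.5999)
sweep = 180° − θ = 149.9127°

center=(0.5260,34.5830) T_A=(17.9348,36.0342) T_B=(-13.8096,24.5999) sweep=149.9127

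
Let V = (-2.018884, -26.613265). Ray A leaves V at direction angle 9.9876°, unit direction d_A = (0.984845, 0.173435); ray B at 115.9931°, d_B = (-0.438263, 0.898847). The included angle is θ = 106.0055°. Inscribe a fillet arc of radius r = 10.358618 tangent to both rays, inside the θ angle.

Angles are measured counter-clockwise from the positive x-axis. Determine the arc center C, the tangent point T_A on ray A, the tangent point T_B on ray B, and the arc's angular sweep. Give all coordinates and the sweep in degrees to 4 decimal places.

center=(3.8713,-15.0580) T_A=(5.6678,-25.2596) T_B=(-5.4395,-19.5978) sweep=73.9945

bisector direction at 62.9903° = (0.454141,0.890930)
center distance |VC| = r/sin(θ/2) = 10.358618/sin(53.0027°) = 12.969926
C = V + |VC|·bis = (3.8713,-15.0580)
T_A = V + ((C−V)·d_A)·d_A = V + 7.8050·d_A = (5.6678,-25.2596)
T_B = V + ((C−V)·d_B)·d_B = V + 7.8050·d_B = (-5.4395,-19.5978)
sweep = 180° − θ = 73.9945°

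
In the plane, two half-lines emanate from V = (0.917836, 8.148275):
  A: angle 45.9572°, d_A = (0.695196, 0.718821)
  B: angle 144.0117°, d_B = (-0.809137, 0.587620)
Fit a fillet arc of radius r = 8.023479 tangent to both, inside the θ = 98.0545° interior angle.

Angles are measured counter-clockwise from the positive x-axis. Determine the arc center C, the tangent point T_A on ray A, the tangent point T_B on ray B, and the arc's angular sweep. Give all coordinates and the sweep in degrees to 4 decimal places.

bisector direction at 94.9845° = (-0.086885,0.996218)
center distance |VC| = r/sin(θ/2) = 8.023479/sin(49.0273°) = 10.626822
C = V + |VC|·bis = (-0.0055,18.7349)
T_A = V + ((C−V)·d_A)·d_A = V + 6.9680·d_A = (5.7620,13.1570)
T_B = V + ((C−V)·d_B)·d_B = V + 6.9680·d_B = (-4.7202,12.2428)
sweep = 180° − θ = 81.9455°

center=(-0.0055,18.7349) T_A=(5.7620,13.1570) T_B=(-4.7202,12.2428) sweep=81.9455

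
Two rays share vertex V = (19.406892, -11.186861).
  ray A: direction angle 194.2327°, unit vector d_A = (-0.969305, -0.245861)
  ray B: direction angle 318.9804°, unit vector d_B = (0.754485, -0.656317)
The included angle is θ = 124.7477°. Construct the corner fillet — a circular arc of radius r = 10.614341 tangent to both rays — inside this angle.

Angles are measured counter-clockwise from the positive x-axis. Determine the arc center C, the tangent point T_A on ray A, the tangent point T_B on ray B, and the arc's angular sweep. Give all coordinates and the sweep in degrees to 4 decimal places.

center=(16.6318,-22.8412) T_A=(14.0222,-12.5527) T_B=(23.5982,-14.8328) sweep=55.2523

bisector direction at 256.6066° = (-0.231637,-0.972802)
center distance |VC| = r/sin(θ/2) = 10.614341/sin(62.3738°) = 11.980177
C = V + |VC|·bis = (16.6318,-22.8412)
T_A = V + ((C−V)·d_A)·d_A = V + 5.5552·d_A = (14.0222,-12.5527)
T_B = V + ((C−V)·d_B)·d_B = V + 5.5552·d_B = (23.5982,-14.8328)
sweep = 180° − θ = 55.2523°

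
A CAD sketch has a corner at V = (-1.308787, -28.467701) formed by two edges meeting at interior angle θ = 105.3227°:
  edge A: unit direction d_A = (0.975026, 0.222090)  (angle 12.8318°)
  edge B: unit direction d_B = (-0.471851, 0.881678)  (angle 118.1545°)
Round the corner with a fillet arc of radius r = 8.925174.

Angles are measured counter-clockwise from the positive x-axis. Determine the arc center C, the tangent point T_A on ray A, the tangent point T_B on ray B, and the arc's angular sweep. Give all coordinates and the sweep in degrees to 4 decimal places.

center=(3.3477,-18.2533) T_A=(5.3299,-26.9556) T_B=(-4.5215,-22.4646) sweep=74.6773

bisector direction at 65.4931° = (0.414802,0.909912)
center distance |VC| = r/sin(θ/2) = 8.925174/sin(52.6613°) = 11.225723
C = V + |VC|·bis = (3.3477,-18.2533)
T_A = V + ((C−V)·d_A)·d_A = V + 6.8087·d_A = (5.3299,-26.9556)
T_B = V + ((C−V)·d_B)·d_B = V + 6.8087·d_B = (-4.5215,-22.4646)
sweep = 180° − θ = 74.6773°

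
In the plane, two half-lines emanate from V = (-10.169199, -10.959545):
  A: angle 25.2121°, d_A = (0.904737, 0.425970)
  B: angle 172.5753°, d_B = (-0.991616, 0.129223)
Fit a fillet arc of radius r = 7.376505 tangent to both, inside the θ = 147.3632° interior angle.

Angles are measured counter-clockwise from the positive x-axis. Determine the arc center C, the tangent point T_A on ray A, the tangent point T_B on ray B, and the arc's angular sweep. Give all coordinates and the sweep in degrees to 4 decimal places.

center=(-11.3575,-3.3658) T_A=(-8.2153,-10.0396) T_B=(-12.3107,-10.6805) sweep=32.6368

bisector direction at 98.8937° = (-0.154602,0.987977)
center distance |VC| = r/sin(θ/2) = 7.376505/sin(73.6816°) = 7.686140
C = V + |VC|·bis = (-11.3575,-3.3658)
T_A = V + ((C−V)·d_A)·d_A = V + 2.1596·d_A = (-8.2153,-10.0396)
T_B = V + ((C−V)·d_B)·d_B = V + 2.1596·d_B = (-12.3107,-10.6805)
sweep = 180° − θ = 32.6368°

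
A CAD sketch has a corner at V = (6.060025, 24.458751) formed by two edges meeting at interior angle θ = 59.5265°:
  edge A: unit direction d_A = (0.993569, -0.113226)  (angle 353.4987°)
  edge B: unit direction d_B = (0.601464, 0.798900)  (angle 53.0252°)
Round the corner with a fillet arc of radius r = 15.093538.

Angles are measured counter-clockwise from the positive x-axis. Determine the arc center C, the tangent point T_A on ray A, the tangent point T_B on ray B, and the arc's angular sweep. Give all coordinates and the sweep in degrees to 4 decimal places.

center=(33.9933,36.4667) T_A=(32.2843,21.4703) T_B=(21.9351,45.5450) sweep=120.4735

bisector direction at 23.2620° = (0.918709,0.394935)
center distance |VC| = r/sin(θ/2) = 15.093538/sin(29.7632°) = 30.404942
C = V + |VC|·bis = (33.9933,36.4667)
T_A = V + ((C−V)·d_A)·d_A = V + 26.3940·d_A = (32.2843,21.4703)
T_B = V + ((C−V)·d_B)·d_B = V + 26.3940·d_B = (21.9351,45.5450)
sweep = 180° − θ = 120.4735°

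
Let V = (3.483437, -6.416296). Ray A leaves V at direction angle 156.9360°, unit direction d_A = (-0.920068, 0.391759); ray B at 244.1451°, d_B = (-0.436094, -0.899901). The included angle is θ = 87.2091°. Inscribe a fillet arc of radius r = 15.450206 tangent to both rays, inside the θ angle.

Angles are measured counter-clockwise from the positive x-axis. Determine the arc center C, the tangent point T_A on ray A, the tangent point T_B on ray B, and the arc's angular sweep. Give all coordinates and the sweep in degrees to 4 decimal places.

bisector direction at 200.5406° = (-0.936424,-0.350870)
center distance |VC| = r/sin(θ/2) = 15.450206/sin(43.6046°) = 22.402088
C = V + |VC|·bis = (-17.4944,-14.2765)
T_A = V + ((C−V)·d_A)·d_A = V + 16.2217·d_A = (-11.4417,-0.0613)
T_B = V + ((C−V)·d_B)·d_B = V + 16.2217·d_B = (-3.5908,-21.0143)
sweep = 180° − θ = 92.7909°

center=(-17.4944,-14.2765) T_A=(-11.4417,-0.0613) T_B=(-3.5908,-21.0143) sweep=92.7909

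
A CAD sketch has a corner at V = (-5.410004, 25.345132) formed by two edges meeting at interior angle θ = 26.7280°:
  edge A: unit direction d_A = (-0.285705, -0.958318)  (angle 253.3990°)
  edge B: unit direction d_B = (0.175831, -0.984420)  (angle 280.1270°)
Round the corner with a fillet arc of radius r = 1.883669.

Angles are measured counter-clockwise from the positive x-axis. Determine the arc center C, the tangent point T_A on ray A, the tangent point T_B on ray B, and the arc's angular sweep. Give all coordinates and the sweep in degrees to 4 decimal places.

center=(-5.8702,17.2085) T_A=(-7.6753,17.7467) T_B=(-4.0159,17.5398) sweep=153.2720

bisector direction at 266.7630° = (-0.056466,-0.998405)
center distance |VC| = r/sin(θ/2) = 1.883669/sin(13.3640°) = 8.149590
C = V + |VC|·bis = (-5.8702,17.2085)
T_A = V + ((C−V)·d_A)·d_A = V + 7.9289·d_A = (-7.6753,17.7467)
T_B = V + ((C−V)·d_B)·d_B = V + 7.9289·d_B = (-4.0159,17.5398)
sweep = 180° − θ = 153.2720°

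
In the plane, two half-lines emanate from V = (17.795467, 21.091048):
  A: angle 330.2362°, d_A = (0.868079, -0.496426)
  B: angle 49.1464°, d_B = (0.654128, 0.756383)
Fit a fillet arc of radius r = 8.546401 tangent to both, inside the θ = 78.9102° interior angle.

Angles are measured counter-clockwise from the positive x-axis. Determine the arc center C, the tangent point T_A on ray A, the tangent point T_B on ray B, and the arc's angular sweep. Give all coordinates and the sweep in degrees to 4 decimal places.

bisector direction at 9.6913° = (0.985729,0.168340)
center distance |VC| = r/sin(θ/2) = 8.546401/sin(39.4551°) = 13.448874
C = V + |VC|·bis = (31.0524,23.3550)
T_A = V + ((C−V)·d_A)·d_A = V + 10.3842·d_A = (26.8098,15.9361)
T_B = V + ((C−V)·d_B)·d_B = V + 10.3842·d_B = (24.5881,28.9455)
sweep = 180° − θ = 101.0898°

center=(31.0524,23.3550) T_A=(26.8098,15.9361) T_B=(24.5881,28.9455) sweep=101.0898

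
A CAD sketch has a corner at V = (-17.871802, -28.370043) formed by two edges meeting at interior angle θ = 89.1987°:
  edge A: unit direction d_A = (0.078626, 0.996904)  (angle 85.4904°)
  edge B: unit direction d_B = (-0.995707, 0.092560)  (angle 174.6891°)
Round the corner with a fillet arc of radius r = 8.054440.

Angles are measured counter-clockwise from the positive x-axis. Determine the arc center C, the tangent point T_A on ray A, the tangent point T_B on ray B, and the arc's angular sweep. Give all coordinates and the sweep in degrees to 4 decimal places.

bisector direction at 130.0897° = (-0.643987,0.765037)
center distance |VC| = r/sin(θ/2) = 8.054440/sin(44.5994°) = 11.471192
C = V + |VC|·bis = (-25.2591,-19.5942)
T_A = V + ((C−V)·d_A)·d_A = V + 8.1679·d_A = (-17.2296,-20.2275)
T_B = V + ((C−V)·d_B)·d_B = V + 8.1679·d_B = (-26.0046,-27.6140)
sweep = 180° − θ = 90.8013°

center=(-25.2591,-19.5942) T_A=(-17.2296,-20.2275) T_B=(-26.0046,-27.6140) sweep=90.8013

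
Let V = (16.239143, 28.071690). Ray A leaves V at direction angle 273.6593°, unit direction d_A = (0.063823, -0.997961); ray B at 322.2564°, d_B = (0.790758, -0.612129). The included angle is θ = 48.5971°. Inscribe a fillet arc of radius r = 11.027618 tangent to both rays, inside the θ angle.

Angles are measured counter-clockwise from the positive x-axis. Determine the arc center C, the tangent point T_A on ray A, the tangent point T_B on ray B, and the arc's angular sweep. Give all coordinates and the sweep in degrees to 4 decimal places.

center=(28.8032,4.4002) T_A=(17.7980,3.6964) T_B=(35.5535,13.1204) sweep=131.4029

bisector direction at 297.9578° = (0.468822,-0.883293)
center distance |VC| = r/sin(θ/2) = 11.027618/sin(24.2985°) = 26.799153
C = V + |VC|·bis = (28.8032,4.4002)
T_A = V + ((C−V)·d_A)·d_A = V + 24.4251·d_A = (17.7980,3.6964)
T_B = V + ((C−V)·d_B)·d_B = V + 24.4251·d_B = (35.5535,13.1204)
sweep = 180° − θ = 131.4029°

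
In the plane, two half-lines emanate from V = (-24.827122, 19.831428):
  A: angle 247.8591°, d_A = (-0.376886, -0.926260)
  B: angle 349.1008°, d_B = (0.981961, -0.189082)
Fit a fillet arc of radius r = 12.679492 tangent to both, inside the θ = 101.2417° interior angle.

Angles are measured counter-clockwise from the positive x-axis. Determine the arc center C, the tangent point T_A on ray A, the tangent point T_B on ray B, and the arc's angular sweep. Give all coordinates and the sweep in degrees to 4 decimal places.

center=(-17.0050,5.4128) T_A=(-28.7495,10.1915) T_B=(-14.6075,17.8636) sweep=78.7583

bisector direction at 298.4800° = (0.476851,-0.878984)
center distance |VC| = r/sin(θ/2) = 12.679492/sin(50.6208°) = 16.403718
C = V + |VC|·bis = (-17.0050,5.4128)
T_A = V + ((C−V)·d_A)·d_A = V + 10.4073·d_A = (-28.7495,10.1915)
T_B = V + ((C−V)·d_B)·d_B = V + 10.4073·d_B = (-14.6075,17.8636)
sweep = 180° − θ = 78.7583°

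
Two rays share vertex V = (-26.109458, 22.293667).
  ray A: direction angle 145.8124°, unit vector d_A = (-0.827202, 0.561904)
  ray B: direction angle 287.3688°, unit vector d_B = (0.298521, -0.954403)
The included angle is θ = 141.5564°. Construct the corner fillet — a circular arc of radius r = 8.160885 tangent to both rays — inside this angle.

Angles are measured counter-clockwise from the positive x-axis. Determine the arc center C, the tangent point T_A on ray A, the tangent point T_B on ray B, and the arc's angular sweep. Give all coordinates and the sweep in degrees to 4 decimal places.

center=(-33.0488,17.1418) T_A=(-28.4632,23.8925) T_B=(-25.2600,19.5780) sweep=38.4436

bisector direction at 216.5906° = (-0.802915,-0.596093)
center distance |VC| = r/sin(θ/2) = 8.160885/sin(70.7782°) = 8.642706
C = V + |VC|·bis = (-33.0488,17.1418)
T_A = V + ((C−V)·d_A)·d_A = V + 2.8454·d_A = (-28.4632,23.8925)
T_B = V + ((C−V)·d_B)·d_B = V + 2.8454·d_B = (-25.2600,19.5780)
sweep = 180° − θ = 38.4436°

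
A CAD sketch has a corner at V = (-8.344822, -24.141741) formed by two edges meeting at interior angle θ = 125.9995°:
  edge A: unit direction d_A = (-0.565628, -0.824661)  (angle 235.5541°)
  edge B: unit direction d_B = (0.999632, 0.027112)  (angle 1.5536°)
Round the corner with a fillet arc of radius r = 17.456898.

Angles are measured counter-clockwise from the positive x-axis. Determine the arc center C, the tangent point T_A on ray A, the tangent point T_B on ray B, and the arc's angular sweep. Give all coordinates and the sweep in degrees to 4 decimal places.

center=(1.0200,-41.3511) T_A=(-13.3760,-31.4770) T_B=(0.5467,-23.9006) sweep=54.0005

bisector direction at 298.5539° = (0.477985,-0.878368)
center distance |VC| = r/sin(θ/2) = 17.456898/sin(62.9997°) = 19.592378
C = V + |VC|·bis = (1.0200,-41.3511)
T_A = V + ((C−V)·d_A)·d_A = V + 8.8948·d_A = (-13.3760,-31.4770)
T_B = V + ((C−V)·d_B)·d_B = V + 8.8948·d_B = (0.5467,-23.9006)
sweep = 180° − θ = 54.0005°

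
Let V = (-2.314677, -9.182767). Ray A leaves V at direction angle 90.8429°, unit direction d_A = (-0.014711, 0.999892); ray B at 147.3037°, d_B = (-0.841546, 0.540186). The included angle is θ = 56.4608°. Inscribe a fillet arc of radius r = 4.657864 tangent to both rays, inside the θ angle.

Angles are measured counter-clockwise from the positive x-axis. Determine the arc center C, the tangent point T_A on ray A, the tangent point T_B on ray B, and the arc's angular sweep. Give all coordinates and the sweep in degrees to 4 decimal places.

center=(-7.0997,-0.5764) T_A=(-2.4423,-0.5079) T_B=(-9.6158,-4.4962) sweep=123.5392

bisector direction at 119.0733° = (-0.485928,0.873999)
center distance |VC| = r/sin(θ/2) = 4.657864/sin(28.2304°) = 9.847112
C = V + |VC|·bis = (-7.0997,-0.5764)
T_A = V + ((C−V)·d_A)·d_A = V + 8.6758·d_A = (-2.4423,-0.5079)
T_B = V + ((C−V)·d_B)·d_B = V + 8.6758·d_B = (-9.6158,-4.4962)
sweep = 180° − θ = 123.5392°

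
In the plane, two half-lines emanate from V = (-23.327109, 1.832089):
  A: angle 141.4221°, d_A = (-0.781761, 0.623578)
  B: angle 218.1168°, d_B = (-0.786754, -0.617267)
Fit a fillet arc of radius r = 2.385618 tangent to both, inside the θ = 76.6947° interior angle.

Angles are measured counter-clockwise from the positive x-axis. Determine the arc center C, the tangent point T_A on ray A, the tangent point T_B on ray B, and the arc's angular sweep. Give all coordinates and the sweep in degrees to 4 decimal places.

center=(-27.1722,1.8476) T_A=(-25.6846,3.7125) T_B=(-25.6996,-0.0293) sweep=103.3053

bisector direction at 179.7694° = (-0.999992,0.004024)
center distance |VC| = r/sin(θ/2) = 2.385618/sin(38.3473°) = 3.845121
C = V + |VC|·bis = (-27.1722,1.8476)
T_A = V + ((C−V)·d_A)·d_A = V + 3.0156·d_A = (-25.6846,3.7125)
T_B = V + ((C−V)·d_B)·d_B = V + 3.0156·d_B = (-25.6996,-0.0293)
sweep = 180° − θ = 103.3053°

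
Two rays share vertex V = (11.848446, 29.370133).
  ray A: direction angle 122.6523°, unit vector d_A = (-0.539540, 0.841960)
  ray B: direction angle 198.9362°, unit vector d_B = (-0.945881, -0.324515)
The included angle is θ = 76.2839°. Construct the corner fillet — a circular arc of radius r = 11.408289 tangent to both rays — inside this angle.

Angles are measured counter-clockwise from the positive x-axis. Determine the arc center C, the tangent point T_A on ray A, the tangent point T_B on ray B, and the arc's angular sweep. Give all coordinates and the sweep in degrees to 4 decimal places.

bisector direction at 160.7942° = (-0.944343,0.328961)
center distance |VC| = r/sin(θ/2) = 11.408289/sin(38.1420°) = 18.471615
C = V + |VC|·bis = (-5.5951,35.4466)
T_A = V + ((C−V)·d_A)·d_A = V + 14.5276·d_A = (4.0102,41.6018)
T_B = V + ((C−V)·d_B)·d_B = V + 14.5276·d_B = (-1.8929,24.6557)
sweep = 180° − θ = 103.7161°

center=(-5.5951,35.4466) T_A=(4.0102,41.6018) T_B=(-1.8929,24.6557) sweep=103.7161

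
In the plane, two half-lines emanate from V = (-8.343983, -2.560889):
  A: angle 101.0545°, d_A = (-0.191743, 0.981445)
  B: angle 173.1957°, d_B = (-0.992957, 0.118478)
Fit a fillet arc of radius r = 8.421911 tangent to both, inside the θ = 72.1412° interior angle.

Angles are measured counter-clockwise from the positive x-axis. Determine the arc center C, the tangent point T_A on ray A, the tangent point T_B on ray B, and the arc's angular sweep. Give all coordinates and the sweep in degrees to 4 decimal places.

center=(-18.8265,7.1715) T_A=(-10.5609,8.7864) T_B=(-19.8243,-1.1911) sweep=107.8588

bisector direction at 137.1251° = (-0.732841,0.680400)
center distance |VC| = r/sin(θ/2) = 8.421911/sin(36.0706°) = 14.303962
C = V + |VC|·bis = (-18.8265,7.1715)
T_A = V + ((C−V)·d_A)·d_A = V + 11.5618·d_A = (-10.5609,8.7864)
T_B = V + ((C−V)·d_B)·d_B = V + 11.5618·d_B = (-19.8243,-1.1911)
sweep = 180° − θ = 107.8588°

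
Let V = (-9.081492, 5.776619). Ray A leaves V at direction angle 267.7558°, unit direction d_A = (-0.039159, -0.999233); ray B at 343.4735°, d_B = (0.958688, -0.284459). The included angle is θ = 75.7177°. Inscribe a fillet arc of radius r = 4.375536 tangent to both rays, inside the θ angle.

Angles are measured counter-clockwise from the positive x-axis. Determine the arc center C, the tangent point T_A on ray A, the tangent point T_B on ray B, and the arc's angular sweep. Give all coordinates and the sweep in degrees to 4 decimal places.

bisector direction at 305.6147° = (0.582331,-0.812952)
center distance |VC| = r/sin(θ/2) = 4.375536/sin(37.8588°) = 7.129551
C = V + |VC|·bis = (-4.9297,-0.0194)
T_A = V + ((C−V)·d_A)·d_A = V + 5.6290·d_A = (-9.3019,0.1520)
T_B = V + ((C−V)·d_B)·d_B = V + 5.6290·d_B = (-3.6851,4.1754)
sweep = 180° − θ = 104.2823°

center=(-4.9297,-0.0194) T_A=(-9.3019,0.1520) T_B=(-3.6851,4.1754) sweep=104.2823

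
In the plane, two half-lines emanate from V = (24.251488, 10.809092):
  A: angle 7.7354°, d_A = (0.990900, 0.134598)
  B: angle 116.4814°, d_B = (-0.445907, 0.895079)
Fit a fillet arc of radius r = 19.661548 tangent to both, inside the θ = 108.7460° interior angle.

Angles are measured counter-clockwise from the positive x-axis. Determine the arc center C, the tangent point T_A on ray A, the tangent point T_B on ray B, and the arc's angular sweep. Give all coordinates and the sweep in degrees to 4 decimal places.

bisector direction at 62.1084° = (0.467800,0.883834)
center distance |VC| = r/sin(θ/2) = 19.661548/sin(54.3730°) = 24.189112
C = V + |VC|·bis = (35.5672,32.1883)
T_A = V + ((C−V)·d_A)·d_A = V + 14.0903·d_A = (38.2136,12.7056)
T_B = V + ((C−V)·d_B)·d_B = V + 14.0903·d_B = (17.9685,23.4210)
sweep = 180° − θ = 71.2540°

center=(35.5672,32.1883) T_A=(38.2136,12.7056) T_B=(17.9685,23.4210) sweep=71.2540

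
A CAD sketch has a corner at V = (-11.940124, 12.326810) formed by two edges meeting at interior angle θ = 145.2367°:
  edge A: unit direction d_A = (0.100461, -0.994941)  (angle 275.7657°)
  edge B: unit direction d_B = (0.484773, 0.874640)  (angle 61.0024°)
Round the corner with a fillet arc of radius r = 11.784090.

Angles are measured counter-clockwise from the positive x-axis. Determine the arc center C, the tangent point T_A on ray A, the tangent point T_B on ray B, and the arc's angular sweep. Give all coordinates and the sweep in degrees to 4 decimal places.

center=(0.1549,9.8405) T_A=(-11.5695,8.6567) T_B=(-10.1519,15.5532) sweep=34.7633

bisector direction at 348.3841° = (0.979519,-0.201351)
center distance |VC| = r/sin(θ/2) = 11.784090/sin(72.6184°) = 12.347946
C = V + |VC|·bis = (0.1549,9.8405)
T_A = V + ((C−V)·d_A)·d_A = V + 3.6888·d_A = (-11.5695,8.6567)
T_B = V + ((C−V)·d_B)·d_B = V + 3.6888·d_B = (-10.1519,15.5532)
sweep = 180° − θ = 34.7633°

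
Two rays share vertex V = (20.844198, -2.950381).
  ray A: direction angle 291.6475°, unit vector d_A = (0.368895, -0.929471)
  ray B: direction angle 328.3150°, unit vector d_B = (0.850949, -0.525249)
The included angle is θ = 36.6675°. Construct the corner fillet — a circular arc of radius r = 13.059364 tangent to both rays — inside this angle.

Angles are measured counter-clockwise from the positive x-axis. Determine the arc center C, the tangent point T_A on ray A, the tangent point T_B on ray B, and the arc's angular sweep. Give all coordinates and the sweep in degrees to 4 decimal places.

bisector direction at 309.9812° = (0.642537,-0.766255)
center distance |VC| = r/sin(θ/2) = 13.059364/sin(18.3337°) = 41.517390
C = V + |VC|·bis = (47.5207,-34.7633)
T_A = V + ((C−V)·d_A)·d_A = V + 39.4100·d_A = (35.3824,-39.5808)
T_B = V + ((C−V)·d_B)·d_B = V + 39.4100·d_B = (54.3801,-23.6504)
sweep = 180° − θ = 143.3325°

center=(47.5207,-34.7633) T_A=(35.3824,-39.5808) T_B=(54.3801,-23.6504) sweep=143.3325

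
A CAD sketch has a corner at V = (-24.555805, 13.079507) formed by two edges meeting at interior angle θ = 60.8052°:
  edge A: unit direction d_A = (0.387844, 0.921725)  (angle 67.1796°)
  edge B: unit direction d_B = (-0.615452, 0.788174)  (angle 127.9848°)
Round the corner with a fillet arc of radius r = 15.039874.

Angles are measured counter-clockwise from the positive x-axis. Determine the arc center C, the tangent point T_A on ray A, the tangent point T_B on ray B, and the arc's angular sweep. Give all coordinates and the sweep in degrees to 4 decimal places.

bisector direction at 97.5822° = (-0.131948,0.991257)
center distance |VC| = r/sin(θ/2) = 15.039874/sin(30.4026°) = 29.718789
C = V + |VC|·bis = (-28.4772,42.5385)
T_A = V + ((C−V)·d_A)·d_A = V + 25.6322·d_A = (-14.6145,36.7053)
T_B = V + ((C−V)·d_B)·d_B = V + 25.6322·d_B = (-40.3312,33.2821)
sweep = 180° − θ = 119.1948°

center=(-28.4772,42.5385) T_A=(-14.6145,36.7053) T_B=(-40.3312,33.2821) sweep=119.1948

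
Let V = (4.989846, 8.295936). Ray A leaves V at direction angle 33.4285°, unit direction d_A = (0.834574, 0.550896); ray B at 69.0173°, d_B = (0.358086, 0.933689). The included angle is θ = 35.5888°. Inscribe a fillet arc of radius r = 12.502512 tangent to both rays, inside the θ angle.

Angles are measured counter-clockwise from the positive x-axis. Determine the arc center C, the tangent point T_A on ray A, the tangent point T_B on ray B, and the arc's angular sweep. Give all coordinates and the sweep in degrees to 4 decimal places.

bisector direction at 51.2229° = (0.626292,0.779588)
center distance |VC| = r/sin(θ/2) = 12.502512/sin(17.7944°) = 40.911061
C = V + |VC|·bis = (30.6121,40.1897)
T_A = V + ((C−V)·d_A)·d_A = V + 38.9538·d_A = (37.4997,29.7555)
T_B = V + ((C−V)·d_B)·d_B = V + 38.9538·d_B = (18.9387,44.6667)
sweep = 180° − θ = 144.4112°

center=(30.6121,40.1897) T_A=(37.4997,29.7555) T_B=(18.9387,44.6667) sweep=144.4112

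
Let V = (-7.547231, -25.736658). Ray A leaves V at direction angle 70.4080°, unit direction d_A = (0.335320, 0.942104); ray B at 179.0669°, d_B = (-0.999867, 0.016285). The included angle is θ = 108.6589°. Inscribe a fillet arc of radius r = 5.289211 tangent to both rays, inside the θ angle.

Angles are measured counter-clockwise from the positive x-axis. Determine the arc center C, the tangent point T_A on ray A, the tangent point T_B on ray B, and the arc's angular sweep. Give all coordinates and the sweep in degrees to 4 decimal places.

bisector direction at 124.7375° = (-0.569817,0.821772)
center distance |VC| = r/sin(θ/2) = 5.289211/sin(54.3295°) = 6.510733
C = V + |VC|·bis = (-11.2572,-20.3863)
T_A = V + ((C−V)·d_A)·d_A = V + 3.7966·d_A = (-6.2742,-22.1599)
T_B = V + ((C−V)·d_B)·d_B = V + 3.7966·d_B = (-11.3433,-25.6748)
sweep = 180° − θ = 71.3411°

center=(-11.2572,-20.3863) T_A=(-6.2742,-22.1599) T_B=(-11.3433,-25.6748) sweep=71.3411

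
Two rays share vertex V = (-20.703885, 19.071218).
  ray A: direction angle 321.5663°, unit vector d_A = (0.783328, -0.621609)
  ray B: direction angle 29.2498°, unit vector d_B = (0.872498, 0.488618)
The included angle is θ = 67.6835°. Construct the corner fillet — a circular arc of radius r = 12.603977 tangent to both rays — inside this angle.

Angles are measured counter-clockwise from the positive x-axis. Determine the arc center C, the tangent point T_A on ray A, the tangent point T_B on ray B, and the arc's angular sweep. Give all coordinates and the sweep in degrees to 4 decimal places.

bisector direction at 355.4081° = (0.996790,-0.080059)
center distance |VC| = r/sin(θ/2) = 12.603977/sin(33.8417°) = 22.632348
C = V + |VC|·bis = (1.8558,17.2593)
T_A = V + ((C−V)·d_A)·d_A = V + 18.7980·d_A = (-5.9789,7.3862)
T_B = V + ((C−V)·d_B)·d_B = V + 18.7980·d_B = (-4.3027,28.2562)
sweep = 180° − θ = 112.3165°

center=(1.8558,17.2593) T_A=(-5.9789,7.3862) T_B=(-4.3027,28.2562) sweep=112.3165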